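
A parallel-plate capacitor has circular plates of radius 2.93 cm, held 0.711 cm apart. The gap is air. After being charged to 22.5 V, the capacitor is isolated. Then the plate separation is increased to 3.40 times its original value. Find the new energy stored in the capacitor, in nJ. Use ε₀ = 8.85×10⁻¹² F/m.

A = π(2.93 cm)² = 2.70×10⁻³ m².
Initially C₁ = ε₀A/d = 8.85×10⁻¹² × 2.70×10⁻³ / 7.11×10⁻³ = 3.36×10⁻¹² F.
U₁ = 8.50×10⁻¹⁰ J.
Isolated ⇒ Q is held fixed. C₂ = 0.294 C₁ and U = Q²/(2C), so U₂/U₁ = C₁/C₂ = 3.40.
U₂ = 3.40 × 8.50×10⁻¹⁰ = 2.89×10⁻⁹ J.

U ≈ 2.89 nJ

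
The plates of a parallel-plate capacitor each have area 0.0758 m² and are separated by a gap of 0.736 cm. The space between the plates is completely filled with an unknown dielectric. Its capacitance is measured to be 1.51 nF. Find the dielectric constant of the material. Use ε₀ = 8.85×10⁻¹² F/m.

16.6

κ = Cd/(ε₀A) = 1.51×10⁻⁹ × 7.36×10⁻³ / (8.85×10⁻¹² × 7.58×10⁻²) = 16.6.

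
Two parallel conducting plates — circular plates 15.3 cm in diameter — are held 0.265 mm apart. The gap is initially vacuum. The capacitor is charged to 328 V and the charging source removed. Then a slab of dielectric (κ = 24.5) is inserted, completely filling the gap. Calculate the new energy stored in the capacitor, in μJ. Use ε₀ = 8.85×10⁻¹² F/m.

A = π(15.3/2 cm)² = 1.84×10⁻² m².
Initially C₁ = ε₀A/d = 8.85×10⁻¹² × 1.84×10⁻² / 2.65×10⁻⁴ = 6.14×10⁻¹⁰ F.
U₁ = 3.30×10⁻⁵ J.
Isolated ⇒ Q is held fixed. C₂ = 24.5 C₁ and U = Q²/(2C), so U₂/U₁ = C₁/C₂ = 0.0408.
U₂ = 0.0408 × 3.30×10⁻⁵ = 1.35×10⁻⁶ J.

U ≈ 1.35 μJ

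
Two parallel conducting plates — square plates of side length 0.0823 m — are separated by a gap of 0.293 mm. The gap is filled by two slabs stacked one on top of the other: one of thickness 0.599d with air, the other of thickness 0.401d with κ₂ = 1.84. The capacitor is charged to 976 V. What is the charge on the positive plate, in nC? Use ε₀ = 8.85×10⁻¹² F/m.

A = (0.0823 m)² = 6.77×10⁻³ m².
Stacked slabs ⇒ two capacitors in series, each with the full plate area.
C₁ = κ₁ε₀A/d₁ = 1.00 × 8.85×10⁻¹² × 6.77×10⁻³ / 1.76×10⁻⁴ = 3.42×10⁻¹⁰ F.
C₂ = κ₂ε₀A/d₂ = 1.84 × 8.85×10⁻¹² × 6.77×10⁻³ / 1.17×10⁻⁴ = 9.39×10⁻¹⁰ F.
C = (1/C₁ + 1/C₂)⁻¹ = 2.50×10⁻¹⁰ F.
Q = CV = 2.50×10⁻¹⁰ × 976 = 2.44×10⁻⁷ C.

Q ≈ 244 nC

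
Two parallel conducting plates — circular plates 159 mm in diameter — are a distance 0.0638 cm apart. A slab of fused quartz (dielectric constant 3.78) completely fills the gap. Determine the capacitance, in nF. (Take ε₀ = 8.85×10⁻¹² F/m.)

A = π(159/2 mm)² = 1.99×10⁻² m².
C = κε₀A/d = 3.78 × 8.85×10⁻¹² × 1.99×10⁻² / 6.38×10⁻⁴ = 1.04×10⁻⁹ F.

1.04 nF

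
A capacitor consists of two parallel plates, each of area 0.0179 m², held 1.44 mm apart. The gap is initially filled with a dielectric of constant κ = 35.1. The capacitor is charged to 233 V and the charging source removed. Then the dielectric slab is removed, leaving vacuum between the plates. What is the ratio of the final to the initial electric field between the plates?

E₂/E₁ ≈ 35.1

Isolated ⇒ Q is held fixed.
V₂ = Q/C₂ = V₁/0.0285; E = V/d, so E₂/E₁ = (V₂/V₁)(d₁/d₂) = 35.1.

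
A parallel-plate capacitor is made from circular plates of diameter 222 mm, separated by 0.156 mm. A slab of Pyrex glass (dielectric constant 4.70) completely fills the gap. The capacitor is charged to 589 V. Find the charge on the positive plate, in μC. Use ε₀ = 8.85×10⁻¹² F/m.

6.08 μC

A = π(222/2 mm)² = 3.87×10⁻² m².
C = κε₀A/d = 4.70 × 8.85×10⁻¹² × 3.87×10⁻² / 1.56×10⁻⁴ = 1.03×10⁻⁸ F.
Q = CV = 1.03×10⁻⁸ × 589 = 6.08×10⁻⁶ C.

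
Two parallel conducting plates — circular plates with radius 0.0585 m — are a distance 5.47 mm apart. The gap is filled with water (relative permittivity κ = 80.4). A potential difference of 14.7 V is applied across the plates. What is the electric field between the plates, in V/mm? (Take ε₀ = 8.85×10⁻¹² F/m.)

E = V/d = 14.7 / 5.47×10⁻³ = 2.69×10³ V/m.

E ≈ 2.69 V/mm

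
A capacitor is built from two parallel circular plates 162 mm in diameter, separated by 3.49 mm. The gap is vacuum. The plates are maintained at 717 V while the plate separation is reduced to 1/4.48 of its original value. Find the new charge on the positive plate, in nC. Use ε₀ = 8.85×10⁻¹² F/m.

A = π(162/2 mm)² = 2.06×10⁻² m².
Initially C₁ = ε₀A/d = 8.85×10⁻¹² × 2.06×10⁻² / 3.49×10⁻³ = 5.23×10⁻¹¹ F.
Q₁ = 3.75×10⁻⁸ C.
Battery connected ⇒ V is held fixed. C₂ = 4.48 C₁ and Q = CV, so Q₂/Q₁ = C₂/C₁ = 4.48.
Q₂ = 4.48 × 3.75×10⁻⁸ = 1.68×10⁻⁷ C.

168 nC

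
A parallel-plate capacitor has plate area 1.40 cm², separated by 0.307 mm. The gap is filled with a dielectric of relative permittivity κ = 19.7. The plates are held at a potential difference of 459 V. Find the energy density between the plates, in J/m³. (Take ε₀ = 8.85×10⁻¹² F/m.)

u ≈ 195 J/m³

E = V/d = 459 / 3.07×10⁻⁴ = 1.50×10⁶ V/m.
u = ½κε₀E² = ½ × 19.7 × 8.85×10⁻¹² × (1.50×10⁶)² = 1.95×10² J/m³.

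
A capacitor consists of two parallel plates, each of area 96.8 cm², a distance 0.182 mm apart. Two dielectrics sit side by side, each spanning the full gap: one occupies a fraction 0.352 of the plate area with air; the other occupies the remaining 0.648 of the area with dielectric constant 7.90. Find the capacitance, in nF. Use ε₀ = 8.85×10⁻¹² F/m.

A = 96.8 cm² = 9.68×10⁻³ m².
Side-by-side slabs ⇒ two capacitors in parallel, each spanning the full gap.
C₁ = κ₁ε₀A₁/d = 1.00 × 8.85×10⁻¹² × 3.41×10⁻³ / 1.82×10⁻⁴ = 1.66×10⁻¹⁰ F.
C₂ = κ₂ε₀A₂/d = 7.90 × 8.85×10⁻¹² × 6.27×10⁻³ / 1.82×10⁻⁴ = 2.41×10⁻⁹ F.
C = C₁ + C₂ = 2.58×10⁻⁹ F.

2.58 nF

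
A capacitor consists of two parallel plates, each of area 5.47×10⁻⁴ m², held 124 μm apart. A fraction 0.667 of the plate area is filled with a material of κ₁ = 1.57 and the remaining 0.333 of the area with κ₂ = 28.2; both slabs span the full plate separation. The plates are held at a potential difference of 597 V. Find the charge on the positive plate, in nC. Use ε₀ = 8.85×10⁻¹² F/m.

Q ≈ 243 nC

Side-by-side slabs ⇒ two capacitors in parallel, each spanning the full gap.
C₁ = κ₁ε₀A₁/d = 1.57 × 8.85×10⁻¹² × 3.65×10⁻⁴ / 1.24×10⁻⁴ = 4.09×10⁻¹¹ F.
C₂ = κ₂ε₀A₂/d = 28.2 × 8.85×10⁻¹² × 1.82×10⁻⁴ / 1.24×10⁻⁴ = 3.67×10⁻¹⁰ F.
C = C₁ + C₂ = 4.07×10⁻¹⁰ F.
Q = CV = 4.07×10⁻¹⁰ × 597 = 2.43×10⁻⁷ C.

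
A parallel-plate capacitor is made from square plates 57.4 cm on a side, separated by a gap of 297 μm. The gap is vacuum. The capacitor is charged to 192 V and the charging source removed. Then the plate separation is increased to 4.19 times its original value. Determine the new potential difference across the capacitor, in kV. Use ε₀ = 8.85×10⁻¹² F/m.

A = (57.4 cm)² = 0.329 m².
Initially C₁ = ε₀A/d = 8.85×10⁻¹² × 0.329 / 2.97×10⁻⁴ = 9.82×10⁻⁹ F.
V₁ = 1.92×10² V.
Isolated ⇒ Q is held fixed. C₂ = 0.239 C₁ and V = Q/C, so V₂/V₁ = C₁/C₂ = 4.19.
V₂ = 4.19 × 1.92×10² = 8.04×10² V.

V ≈ 0.804 kV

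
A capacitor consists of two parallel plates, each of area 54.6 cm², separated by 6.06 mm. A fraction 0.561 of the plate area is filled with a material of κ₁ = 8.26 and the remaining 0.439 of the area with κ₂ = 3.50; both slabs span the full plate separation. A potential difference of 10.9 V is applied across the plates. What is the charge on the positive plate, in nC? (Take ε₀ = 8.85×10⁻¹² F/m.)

A = 54.6 cm² = 5.46×10⁻³ m².
Side-by-side slabs ⇒ two capacitors in parallel, each spanning the full gap.
C₁ = κ₁ε₀A₁/d = 8.26 × 8.85×10⁻¹² × 3.06×10⁻³ / 6.06×10⁻³ = 3.69×10⁻¹¹ F.
C₂ = κ₂ε₀A₂/d = 3.50 × 8.85×10⁻¹² × 2.40×10⁻³ / 6.06×10⁻³ = 1.23×10⁻¹¹ F.
C = C₁ + C₂ = 4.92×10⁻¹¹ F.
Q = CV = 4.92×10⁻¹¹ × 10.9 = 5.36×10⁻¹⁰ C.

0.536 nC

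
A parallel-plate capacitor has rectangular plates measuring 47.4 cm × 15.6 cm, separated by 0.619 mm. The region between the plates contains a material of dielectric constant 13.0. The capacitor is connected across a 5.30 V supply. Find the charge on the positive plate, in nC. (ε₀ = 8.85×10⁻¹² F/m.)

A = 47.4 × 15.6 cm² = 7.39×10⁻² m².
C = κε₀A/d = 13.0 × 8.85×10⁻¹² × 7.39×10⁻² / 6.19×10⁻⁴ = 1.37×10⁻⁸ F.
Q = CV = 1.37×10⁻⁸ × 5.30 = 7.28×10⁻⁸ C.

Q ≈ 72.8 nC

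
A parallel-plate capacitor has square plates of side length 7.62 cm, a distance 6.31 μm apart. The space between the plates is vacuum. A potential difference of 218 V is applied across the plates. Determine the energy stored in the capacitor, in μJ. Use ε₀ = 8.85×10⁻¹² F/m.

A = (7.62 cm)² = 5.81×10⁻³ m².
C = ε₀A/d = 8.85×10⁻¹² × 5.81×10⁻³ / 6.31×10⁻⁶ = 8.14×10⁻⁹ F.
U = ½CV² = ½ × 8.14×10⁻⁹ × (218)² = 1.94×10⁻⁴ J.

194 μJ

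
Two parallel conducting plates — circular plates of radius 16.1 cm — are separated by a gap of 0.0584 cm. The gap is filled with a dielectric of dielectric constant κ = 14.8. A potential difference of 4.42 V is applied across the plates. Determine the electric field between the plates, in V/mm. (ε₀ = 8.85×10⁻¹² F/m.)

E ≈ 7.57 V/mm

E = V/d = 4.42 / 5.84×10⁻⁴ = 7.57×10³ V/m.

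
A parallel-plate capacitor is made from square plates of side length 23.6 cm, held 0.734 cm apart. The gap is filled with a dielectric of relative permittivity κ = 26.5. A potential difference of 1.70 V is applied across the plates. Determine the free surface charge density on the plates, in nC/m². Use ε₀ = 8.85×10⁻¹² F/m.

A = (23.6 cm)² = 5.57×10⁻² m².
C = κε₀A/d = 26.5 × 8.85×10⁻¹² × 5.57×10⁻² / 7.34×10⁻³ = 1.78×10⁻⁹ F.
σ = Q/A = CV/A = 1.78×10⁻⁹ × 1.70 / 5.57×10⁻² = 5.43×10⁻⁸ C/m².

σ ≈ 54.3 nC/m²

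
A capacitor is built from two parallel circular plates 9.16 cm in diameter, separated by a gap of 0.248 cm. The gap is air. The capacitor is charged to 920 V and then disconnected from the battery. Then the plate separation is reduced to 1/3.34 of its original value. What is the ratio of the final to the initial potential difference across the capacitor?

Isolated ⇒ Q is held fixed.
C₂ = 3.34 C₁ and V = Q/C, so V₂/V₁ = C₁/C₂ = 0.299.

0.299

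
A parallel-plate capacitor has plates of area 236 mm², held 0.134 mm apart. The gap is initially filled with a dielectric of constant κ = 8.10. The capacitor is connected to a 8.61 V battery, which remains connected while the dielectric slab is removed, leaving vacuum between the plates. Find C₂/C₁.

C₂/C₁ ≈ 0.123

C = κε₀A/d scales with κ, so C₂/C₁ = 1/κ = 1/8.10 = 0.123.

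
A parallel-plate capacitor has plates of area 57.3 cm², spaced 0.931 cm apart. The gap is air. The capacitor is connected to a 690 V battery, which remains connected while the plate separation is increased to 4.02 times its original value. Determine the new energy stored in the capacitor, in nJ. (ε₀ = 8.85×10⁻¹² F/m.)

A = 57.3 cm² = 5.73×10⁻³ m².
Initially C₁ = ε₀A/d = 8.85×10⁻¹² × 5.73×10⁻³ / 9.31×10⁻³ = 5.45×10⁻¹² F.
U₁ = 1.30×10⁻⁶ J.
Battery connected ⇒ V is held fixed. C₂ = 0.249 C₁ and U = ½CV², so U₂/U₁ = C₂/C₁ = 0.249.
U₂ = 0.249 × 1.30×10⁻⁶ = 3.23×10⁻⁷ J.

U ≈ 323 nJ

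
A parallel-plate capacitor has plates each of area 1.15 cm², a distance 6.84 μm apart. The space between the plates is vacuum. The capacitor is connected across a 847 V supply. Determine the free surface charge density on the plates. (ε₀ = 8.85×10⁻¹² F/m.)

110 nC/cm²

A = 1.15 cm² = 1.15×10⁻⁴ m².
C = ε₀A/d = 8.85×10⁻¹² × 1.15×10⁻⁴ / 6.84×10⁻⁶ = 1.49×10⁻¹⁰ F.
σ = Q/A = CV/A = 1.49×10⁻¹⁰ × 847 / 1.15×10⁻⁴ = 1.10×10⁻³ C/m².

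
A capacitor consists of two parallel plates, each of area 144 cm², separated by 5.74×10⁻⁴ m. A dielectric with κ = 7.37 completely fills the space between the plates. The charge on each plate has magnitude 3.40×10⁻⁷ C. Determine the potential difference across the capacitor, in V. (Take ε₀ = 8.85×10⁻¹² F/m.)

A = 144 cm² = 1.44×10⁻² m².
C = κε₀A/d = 7.37 × 8.85×10⁻¹² × 1.44×10⁻² / 5.74×10⁻⁴ = 1.64×10⁻⁹ F.
V = Q/C = 3.40×10⁻⁷ / 1.64×10⁻⁹ = 2.08×10² V.

208 V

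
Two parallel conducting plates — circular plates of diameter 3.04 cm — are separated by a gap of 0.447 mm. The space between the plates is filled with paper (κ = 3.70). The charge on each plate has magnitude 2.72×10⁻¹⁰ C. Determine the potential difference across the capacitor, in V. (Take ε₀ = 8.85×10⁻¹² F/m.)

A = π(3.04/2 cm)² = 7.26×10⁻⁴ m².
C = κε₀A/d = 3.70 × 8.85×10⁻¹² × 7.26×10⁻⁴ / 4.47×10⁻⁴ = 5.32×10⁻¹¹ F.
V = Q/C = 2.72×10⁻¹⁰ / 5.32×10⁻¹¹ = 5.12 V.

V ≈ 5.12 V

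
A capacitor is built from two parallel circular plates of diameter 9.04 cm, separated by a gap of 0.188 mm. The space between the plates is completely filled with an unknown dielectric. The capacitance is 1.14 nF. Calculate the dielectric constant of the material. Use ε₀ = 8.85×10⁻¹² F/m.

κ ≈ 3.77

A = π(9.04/2 cm)² = 6.42×10⁻³ m².
κ = Cd/(ε₀A) = 1.14×10⁻⁹ × 1.88×10⁻⁴ / (8.85×10⁻¹² × 6.42×10⁻³) = 3.77.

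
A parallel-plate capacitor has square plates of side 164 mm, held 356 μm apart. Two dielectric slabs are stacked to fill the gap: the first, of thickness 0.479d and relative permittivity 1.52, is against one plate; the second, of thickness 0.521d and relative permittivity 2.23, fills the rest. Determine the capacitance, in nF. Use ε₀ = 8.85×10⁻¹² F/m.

A = (164 mm)² = 2.69×10⁻² m².
Stacked slabs ⇒ two capacitors in series, each with the full plate area.
C₁ = κ₁ε₀A/d₁ = 1.52 × 8.85×10⁻¹² × 2.69×10⁻² / 1.71×10⁻⁴ = 2.12×10⁻⁹ F.
C₂ = κ₂ε₀A/d₂ = 2.23 × 8.85×10⁻¹² × 2.69×10⁻² / 1.85×10⁻⁴ = 2.86×10⁻⁹ F.
C = (1/C₁ + 1/C₂)⁻¹ = 1.22×10⁻⁹ F.

C ≈ 1.22 nF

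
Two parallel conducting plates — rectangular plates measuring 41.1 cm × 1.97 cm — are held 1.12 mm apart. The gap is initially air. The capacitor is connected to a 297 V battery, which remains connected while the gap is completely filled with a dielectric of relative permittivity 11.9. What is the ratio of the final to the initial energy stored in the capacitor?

U₂/U₁ ≈ 11.9

Battery connected ⇒ V is held fixed.
C₂ = 11.9 C₁ and U = ½CV², so U₂/U₁ = C₂/C₁ = 11.9.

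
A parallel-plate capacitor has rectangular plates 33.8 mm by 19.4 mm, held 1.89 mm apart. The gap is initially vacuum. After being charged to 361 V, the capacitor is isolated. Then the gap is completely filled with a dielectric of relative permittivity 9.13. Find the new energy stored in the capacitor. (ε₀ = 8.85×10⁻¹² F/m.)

21.9 nJ

A = 33.8 × 19.4 mm² = 6.56×10⁻⁴ m².
Initially C₁ = ε₀A/d = 8.85×10⁻¹² × 6.56×10⁻⁴ / 1.89×10⁻³ = 3.07×10⁻¹² F.
U₁ = 2.00×10⁻⁷ J.
Isolated ⇒ Q is held fixed. C₂ = 9.13 C₁ and U = Q²/(2C), so U₂/U₁ = C₁/C₂ = 0.110.
U₂ = 0.110 × 2.00×10⁻⁷ = 2.19×10⁻⁸ J.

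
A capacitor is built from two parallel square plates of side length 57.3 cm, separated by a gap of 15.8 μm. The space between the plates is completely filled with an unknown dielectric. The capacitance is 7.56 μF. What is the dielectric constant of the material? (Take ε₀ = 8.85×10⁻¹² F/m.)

A = (57.3 cm)² = 0.328 m².
κ = Cd/(ε₀A) = 7.56×10⁻⁶ × 1.58×10⁻⁵ / (8.85×10⁻¹² × 0.328) = 41.1.

41.1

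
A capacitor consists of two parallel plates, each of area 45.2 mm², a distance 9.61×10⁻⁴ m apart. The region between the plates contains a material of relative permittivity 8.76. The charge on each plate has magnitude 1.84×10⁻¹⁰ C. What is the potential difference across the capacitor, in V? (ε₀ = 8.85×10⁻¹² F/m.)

A = 45.2 mm² = 4.52×10⁻⁵ m².
C = κε₀A/d = 8.76 × 8.85×10⁻¹² × 4.52×10⁻⁵ / 9.61×10⁻⁴ = 3.65×10⁻¹² F.
V = Q/C = 1.84×10⁻¹⁰ / 3.65×10⁻¹² = 50.5 V.

50.5 V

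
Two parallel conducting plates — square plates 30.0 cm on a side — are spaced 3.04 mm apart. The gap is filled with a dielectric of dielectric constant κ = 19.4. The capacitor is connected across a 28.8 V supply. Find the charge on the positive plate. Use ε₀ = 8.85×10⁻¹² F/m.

Q ≈ 146 nC

A = (30.0 cm)² = 9.00×10⁻² m².
C = κε₀A/d = 19.4 × 8.85×10⁻¹² × 9.00×10⁻² / 3.04×10⁻³ = 5.08×10⁻⁹ F.
Q = CV = 5.08×10⁻⁹ × 28.8 = 1.46×10⁻⁷ C.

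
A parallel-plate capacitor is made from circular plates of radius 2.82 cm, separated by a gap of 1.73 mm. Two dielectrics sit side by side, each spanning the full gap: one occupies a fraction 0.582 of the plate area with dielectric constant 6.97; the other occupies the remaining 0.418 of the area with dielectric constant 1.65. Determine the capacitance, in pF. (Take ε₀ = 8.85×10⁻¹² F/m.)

C ≈ 60.7 pF

A = π(2.82 cm)² = 2.50×10⁻³ m².
Side-by-side slabs ⇒ two capacitors in parallel, each spanning the full gap.
C₁ = κ₁ε₀A₁/d = 6.97 × 8.85×10⁻¹² × 1.45×10⁻³ / 1.73×10⁻³ = 5.18×10⁻¹¹ F.
C₂ = κ₂ε₀A₂/d = 1.65 × 8.85×10⁻¹² × 1.04×10⁻³ / 1.73×10⁻³ = 8.81×10⁻¹² F.
C = C₁ + C₂ = 6.07×10⁻¹¹ F.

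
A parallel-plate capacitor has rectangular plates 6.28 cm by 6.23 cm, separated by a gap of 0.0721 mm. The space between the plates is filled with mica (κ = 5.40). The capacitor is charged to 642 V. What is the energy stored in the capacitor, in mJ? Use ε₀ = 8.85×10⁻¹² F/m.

A = 6.28 × 6.23 cm² = 3.91×10⁻³ m².
C = κε₀A/d = 5.40 × 8.85×10⁻¹² × 3.91×10⁻³ / 7.21×10⁻⁵ = 2.59×10⁻⁹ F.
U = ½CV² = ½ × 2.59×10⁻⁹ × (642)² = 5.34×10⁻⁴ J.

0.534 mJ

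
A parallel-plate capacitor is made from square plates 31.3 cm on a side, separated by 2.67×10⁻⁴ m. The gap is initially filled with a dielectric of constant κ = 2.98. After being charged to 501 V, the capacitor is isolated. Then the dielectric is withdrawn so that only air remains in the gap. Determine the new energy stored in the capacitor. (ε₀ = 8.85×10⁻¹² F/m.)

A = (31.3 cm)² = 9.80×10⁻² m².
Initially C₁ = κε₀A/d = 2.98 × 8.85×10⁻¹² × 9.80×10⁻² / 2.67×10⁻⁴ = 9.68×10⁻⁹ F.
U₁ = 1.21×10⁻³ J.
Isolated ⇒ Q is held fixed. C₂ = 0.336 C₁ and U = Q²/(2C), so U₂/U₁ = C₁/C₂ = 2.98.
U₂ = 2.98 × 1.21×10⁻³ = 3.62×10⁻³ J.

3.62 mJ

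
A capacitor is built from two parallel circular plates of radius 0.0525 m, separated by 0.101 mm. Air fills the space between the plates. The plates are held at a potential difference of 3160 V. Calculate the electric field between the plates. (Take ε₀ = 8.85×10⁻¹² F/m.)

E = V/d = 3160 / 1.01×10⁻⁴ = 3.13×10⁷ V/m.

31.3 MV/m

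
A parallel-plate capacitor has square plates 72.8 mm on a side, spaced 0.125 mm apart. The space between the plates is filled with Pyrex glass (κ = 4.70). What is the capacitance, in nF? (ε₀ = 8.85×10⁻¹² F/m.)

C ≈ 1.76 nF

A = (72.8 mm)² = 5.30×10⁻³ m².
C = κε₀A/d = 4.70 × 8.85×10⁻¹² × 5.30×10⁻³ / 1.25×10⁻⁴ = 1.76×10⁻⁹ F.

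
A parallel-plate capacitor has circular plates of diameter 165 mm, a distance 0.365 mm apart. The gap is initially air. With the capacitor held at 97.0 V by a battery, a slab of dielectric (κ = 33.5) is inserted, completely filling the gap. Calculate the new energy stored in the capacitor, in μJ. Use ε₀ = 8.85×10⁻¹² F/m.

A = π(165/2 mm)² = 2.14×10⁻² m².
Initially C₁ = ε₀A/d = 8.85×10⁻¹² × 2.14×10⁻² / 3.65×10⁻⁴ = 5.18×10⁻¹⁰ F.
U₁ = 2.44×10⁻⁶ J.
Battery connected ⇒ V is held fixed. C₂ = 33.5 C₁ and U = ½CV², so U₂/U₁ = C₂/C₁ = 33.5.
U₂ = 33.5 × 2.44×10⁻⁶ = 8.17×10⁻⁵ J.

U ≈ 81.7 μJ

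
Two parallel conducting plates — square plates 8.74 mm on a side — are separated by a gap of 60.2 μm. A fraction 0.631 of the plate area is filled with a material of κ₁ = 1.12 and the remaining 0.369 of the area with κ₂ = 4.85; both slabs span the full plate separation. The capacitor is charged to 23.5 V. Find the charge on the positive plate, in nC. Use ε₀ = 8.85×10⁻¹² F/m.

0.659 nC

A = (8.74 mm)² = 7.64×10⁻⁵ m².
Side-by-side slabs ⇒ two capacitors in parallel, each spanning the full gap.
C₁ = κ₁ε₀A₁/d = 1.12 × 8.85×10⁻¹² × 4.82×10⁻⁵ / 6.02×10⁻⁵ = 7.94×10⁻¹² F.
C₂ = κ₂ε₀A₂/d = 4.85 × 8.85×10⁻¹² × 2.82×10⁻⁵ / 6.02×10⁻⁵ = 2.01×10⁻¹¹ F.
C = C₁ + C₂ = 2.80×10⁻¹¹ F.
Q = CV = 2.80×10⁻¹¹ × 23.5 = 6.59×10⁻¹⁰ C.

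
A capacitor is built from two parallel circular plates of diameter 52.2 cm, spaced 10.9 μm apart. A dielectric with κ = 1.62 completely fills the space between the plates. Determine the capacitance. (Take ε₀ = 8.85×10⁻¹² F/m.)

C ≈ 281 nF

A = π(52.2/2 cm)² = 0.214 m².
C = κε₀A/d = 1.62 × 8.85×10⁻¹² × 0.214 / 1.09×10⁻⁵ = 2.81×10⁻⁷ F.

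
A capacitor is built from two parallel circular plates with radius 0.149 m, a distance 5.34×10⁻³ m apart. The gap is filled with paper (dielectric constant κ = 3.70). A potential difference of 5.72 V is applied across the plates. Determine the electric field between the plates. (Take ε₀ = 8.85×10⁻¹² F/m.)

E = V/d = 5.72 / 5.34×10⁻³ = 1.07×10³ V/m.

1.07 kV/m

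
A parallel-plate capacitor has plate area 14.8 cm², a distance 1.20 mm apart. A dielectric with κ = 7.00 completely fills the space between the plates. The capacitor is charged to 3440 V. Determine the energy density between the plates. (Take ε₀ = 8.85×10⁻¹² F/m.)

u ≈ 255 J/m³

E = V/d = 3440 / 1.20×10⁻³ = 2.87×10⁶ V/m.
u = ½κε₀E² = ½ × 7.00 × 8.85×10⁻¹² × (2.87×10⁶)² = 2.55×10² J/m³.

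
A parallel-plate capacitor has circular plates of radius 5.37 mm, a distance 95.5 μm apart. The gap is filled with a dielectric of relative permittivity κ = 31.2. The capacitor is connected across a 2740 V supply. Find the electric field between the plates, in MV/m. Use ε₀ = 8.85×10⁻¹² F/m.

E = V/d = 2740 / 9.55×10⁻⁵ = 2.87×10⁷ V/m.

E ≈ 28.7 MV/m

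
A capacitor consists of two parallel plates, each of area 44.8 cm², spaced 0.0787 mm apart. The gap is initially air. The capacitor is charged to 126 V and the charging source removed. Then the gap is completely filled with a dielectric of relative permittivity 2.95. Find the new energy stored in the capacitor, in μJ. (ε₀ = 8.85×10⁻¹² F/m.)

U ≈ 1.36 μJ

A = 44.8 cm² = 4.48×10⁻³ m².
Initially C₁ = ε₀A/d = 8.85×10⁻¹² × 4.48×10⁻³ / 7.87×10⁻⁵ = 5.04×10⁻¹⁰ F.
U₁ = 4.00×10⁻⁶ J.
Isolated ⇒ Q is held fixed. C₂ = 2.95 C₁ and U = Q²/(2C), so U₂/U₁ = C₁/C₂ = 0.339.
U₂ = 0.339 × 4.00×10⁻⁶ = 1.36×10⁻⁶ J.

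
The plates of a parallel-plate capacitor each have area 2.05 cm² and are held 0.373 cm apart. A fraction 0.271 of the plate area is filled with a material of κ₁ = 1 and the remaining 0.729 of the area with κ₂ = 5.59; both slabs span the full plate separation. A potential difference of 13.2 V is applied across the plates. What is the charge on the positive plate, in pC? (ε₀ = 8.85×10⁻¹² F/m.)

A = 2.05 cm² = 2.05×10⁻⁴ m².
Side-by-side slabs ⇒ two capacitors in parallel, each spanning the full gap.
C₁ = κ₁ε₀A₁/d = 1.00 × 8.85×10⁻¹² × 5.56×10⁻⁵ / 3.73×10⁻³ = 1.32×10⁻¹³ F.
C₂ = κ₂ε₀A₂/d = 5.59 × 8.85×10⁻¹² × 1.49×10⁻⁴ / 3.73×10⁻³ = 1.98×10⁻¹² F.
C = C₁ + C₂ = 2.11×10⁻¹² F.
Q = CV = 2.11×10⁻¹² × 13.2 = 2.79×10⁻¹¹ C.

27.9 pC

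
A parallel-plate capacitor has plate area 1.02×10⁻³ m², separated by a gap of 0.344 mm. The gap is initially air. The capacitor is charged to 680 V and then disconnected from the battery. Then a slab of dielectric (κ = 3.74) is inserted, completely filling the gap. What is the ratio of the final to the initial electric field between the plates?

Isolated ⇒ Q is held fixed.
V₂ = Q/C₂ = V₁/3.74; E = V/d, so E₂/E₁ = (V₂/V₁)(d₁/d₂) = 0.267.

0.267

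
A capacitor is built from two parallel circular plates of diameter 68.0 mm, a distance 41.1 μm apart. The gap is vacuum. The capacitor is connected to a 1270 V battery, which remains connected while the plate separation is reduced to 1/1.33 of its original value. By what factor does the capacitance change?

C₂/C₁ ≈ 1.33

C = ε₀A/d scales as 1/d, so C₂/C₁ = d₁/d₂ = 1.33.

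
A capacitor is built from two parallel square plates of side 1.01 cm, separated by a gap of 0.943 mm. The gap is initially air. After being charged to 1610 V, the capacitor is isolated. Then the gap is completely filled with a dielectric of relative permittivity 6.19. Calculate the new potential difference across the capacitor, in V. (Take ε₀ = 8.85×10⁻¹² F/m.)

V ≈ 260 V

A = (1.01 cm)² = 1.02×10⁻⁴ m².
Initially C₁ = ε₀A/d = 8.85×10⁻¹² × 1.02×10⁻⁴ / 9.43×10⁻⁴ = 9.57×10⁻¹³ F.
V₁ = 1.61×10³ V.
Isolated ⇒ Q is held fixed. C₂ = 6.19 C₁ and V = Q/C, so V₂/V₁ = C₁/C₂ = 0.162.
V₂ = 0.162 × 1.61×10³ = 2.60×10² V.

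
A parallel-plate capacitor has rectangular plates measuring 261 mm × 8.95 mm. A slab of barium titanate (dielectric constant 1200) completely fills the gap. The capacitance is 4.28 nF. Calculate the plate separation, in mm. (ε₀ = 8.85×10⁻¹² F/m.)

5.80 mm

A = 261 × 8.95 mm² = 2.34×10⁻³ m².
d = κε₀A/C = 1200 × 8.85×10⁻¹² × 2.34×10⁻³ / 4.28×10⁻⁹ = 5.80×10⁻³ m.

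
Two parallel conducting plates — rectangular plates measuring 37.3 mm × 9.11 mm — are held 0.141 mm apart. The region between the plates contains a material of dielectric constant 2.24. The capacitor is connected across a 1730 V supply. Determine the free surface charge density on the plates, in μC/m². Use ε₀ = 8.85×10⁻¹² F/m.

A = 37.3 × 9.11 mm² = 3.40×10⁻⁴ m².
C = κε₀A/d = 2.24 × 8.85×10⁻¹² × 3.40×10⁻⁴ / 1.41×10⁻⁴ = 4.78×10⁻¹¹ F.
σ = Q/A = CV/A = 4.78×10⁻¹¹ × 1730 / 3.40×10⁻⁴ = 2.43×10⁻⁴ C/m².

243 μC/m²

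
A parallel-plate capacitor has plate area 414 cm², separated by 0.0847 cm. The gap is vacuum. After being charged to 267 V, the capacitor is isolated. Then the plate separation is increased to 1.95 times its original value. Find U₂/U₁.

U₂/U₁ ≈ 1.95

Isolated ⇒ Q is held fixed.
C₂ = 0.513 C₁ and U = Q²/(2C), so U₂/U₁ = C₁/C₂ = 1.95.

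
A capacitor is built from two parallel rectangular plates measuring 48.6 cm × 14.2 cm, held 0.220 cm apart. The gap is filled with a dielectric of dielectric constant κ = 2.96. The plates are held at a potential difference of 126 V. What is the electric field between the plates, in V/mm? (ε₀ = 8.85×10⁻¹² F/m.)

E = V/d = 126 / 2.20×10⁻³ = 5.73×10⁴ V/m.

57.3 V/mm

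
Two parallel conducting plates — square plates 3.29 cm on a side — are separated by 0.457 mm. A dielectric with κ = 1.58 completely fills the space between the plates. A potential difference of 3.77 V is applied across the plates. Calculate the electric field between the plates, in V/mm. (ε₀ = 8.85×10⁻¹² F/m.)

E ≈ 8.25 V/mm

E = V/d = 3.77 / 4.57×10⁻⁴ = 8.25×10³ V/m.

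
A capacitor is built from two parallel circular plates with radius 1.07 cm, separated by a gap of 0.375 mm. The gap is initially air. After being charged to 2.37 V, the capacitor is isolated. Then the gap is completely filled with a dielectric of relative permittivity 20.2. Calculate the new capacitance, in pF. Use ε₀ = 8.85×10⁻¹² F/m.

171 pF

A = π(1.07 cm)² = 3.60×10⁻⁴ m².
Initially C₁ = ε₀A/d = 8.85×10⁻¹² × 3.60×10⁻⁴ / 3.75×10⁻⁴ = 8.49×10⁻¹² F.
C = κε₀A/d scales with κ, so C₂/C₁ = κ = 20.2.
C₂ = 20.2 × 8.49×10⁻¹² = 1.71×10⁻¹⁰ F.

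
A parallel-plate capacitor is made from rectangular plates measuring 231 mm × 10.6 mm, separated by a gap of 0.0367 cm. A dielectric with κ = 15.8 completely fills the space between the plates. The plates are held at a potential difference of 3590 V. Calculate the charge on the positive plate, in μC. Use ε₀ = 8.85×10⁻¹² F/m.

A = 231 × 10.6 mm² = 2.45×10⁻³ m².
C = κε₀A/d = 15.8 × 8.85×10⁻¹² × 2.45×10⁻³ / 3.67×10⁻⁴ = 9.33×10⁻¹⁰ F.
Q = CV = 9.33×10⁻¹⁰ × 3590 = 3.35×10⁻⁶ C.

Q ≈ 3.35 μC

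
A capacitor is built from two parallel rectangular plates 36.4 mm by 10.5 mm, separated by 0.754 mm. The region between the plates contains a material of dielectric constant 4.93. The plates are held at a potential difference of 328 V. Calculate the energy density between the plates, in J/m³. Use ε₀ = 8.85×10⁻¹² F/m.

E = V/d = 328 / 7.54×10⁻⁴ = 4.35×10⁵ V/m.
u = ½κε₀E² = ½ × 4.93 × 8.85×10⁻¹² × (4.35×10⁵)² = 4.13 J/m³.

4.13 J/m³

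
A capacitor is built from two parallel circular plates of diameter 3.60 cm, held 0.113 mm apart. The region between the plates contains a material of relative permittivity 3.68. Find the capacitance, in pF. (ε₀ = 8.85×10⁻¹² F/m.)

A = π(3.60/2 cm)² = 1.02×10⁻³ m².
C = κε₀A/d = 3.68 × 8.85×10⁻¹² × 1.02×10⁻³ / 1.13×10⁻⁴ = 2.93×10⁻¹⁰ F.

C ≈ 293 pF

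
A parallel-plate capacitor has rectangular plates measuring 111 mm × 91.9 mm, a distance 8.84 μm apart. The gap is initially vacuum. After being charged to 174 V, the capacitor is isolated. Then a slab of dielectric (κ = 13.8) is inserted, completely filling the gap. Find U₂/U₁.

U₂/U₁ ≈ 0.0725

Isolated ⇒ Q is held fixed.
C₂ = 13.8 C₁ and U = Q²/(2C), so U₂/U₁ = C₁/C₂ = 0.0725.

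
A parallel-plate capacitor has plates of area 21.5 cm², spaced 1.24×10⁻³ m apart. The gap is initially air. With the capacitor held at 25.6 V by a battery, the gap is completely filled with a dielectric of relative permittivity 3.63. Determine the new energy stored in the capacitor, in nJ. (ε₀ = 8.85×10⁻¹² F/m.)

U ≈ 18.3 nJ

A = 21.5 cm² = 2.15×10⁻³ m².
Initially C₁ = ε₀A/d = 8.85×10⁻¹² × 2.15×10⁻³ / 1.24×10⁻³ = 1.53×10⁻¹¹ F.
U₁ = 5.03×10⁻⁹ J.
Battery connected ⇒ V is held fixed. C₂ = 3.63 C₁ and U = ½CV², so U₂/U₁ = C₂/C₁ = 3.63.
U₂ = 3.63 × 5.03×10⁻⁹ = 1.83×10⁻⁸ J.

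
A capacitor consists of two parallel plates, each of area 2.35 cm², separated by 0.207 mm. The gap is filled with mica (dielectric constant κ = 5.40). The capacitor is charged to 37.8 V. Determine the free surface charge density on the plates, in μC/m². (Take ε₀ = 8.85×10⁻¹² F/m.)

A = 2.35 cm² = 2.35×10⁻⁴ m².
C = κε₀A/d = 5.40 × 8.85×10⁻¹² × 2.35×10⁻⁴ / 2.07×10⁻⁴ = 5.43×10⁻¹¹ F.
σ = Q/A = CV/A = 5.43×10⁻¹¹ × 37.8 / 2.35×10⁻⁴ = 8.73×10⁻⁶ C/m².

8.73 μC/m²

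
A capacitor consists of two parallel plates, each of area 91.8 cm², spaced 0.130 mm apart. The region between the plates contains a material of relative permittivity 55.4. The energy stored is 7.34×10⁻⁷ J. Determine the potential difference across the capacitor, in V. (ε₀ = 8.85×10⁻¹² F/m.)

V ≈ 6.51 V

A = 91.8 cm² = 9.18×10⁻³ m².
C = κε₀A/d = 55.4 × 8.85×10⁻¹² × 9.18×10⁻³ / 1.30×10⁻⁴ = 3.46×10⁻⁸ F.
V = √(2U/C) = √(2 × 7.34×10⁻⁷ / 3.46×10⁻⁸) = 6.51 V.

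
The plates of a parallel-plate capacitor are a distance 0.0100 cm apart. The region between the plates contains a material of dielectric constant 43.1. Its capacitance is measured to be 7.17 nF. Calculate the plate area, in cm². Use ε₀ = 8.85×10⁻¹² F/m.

18.8 cm²

A = Cd/(κε₀) = 7.17×10⁻⁹ × 1.00×10⁻⁴ / (43.1 × 8.85×10⁻¹²) = 1.88×10⁻³ m².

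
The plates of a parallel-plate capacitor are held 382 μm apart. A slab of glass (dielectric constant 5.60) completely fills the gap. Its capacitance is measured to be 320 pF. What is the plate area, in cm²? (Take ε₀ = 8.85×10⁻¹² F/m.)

A = Cd/(κε₀) = 3.20×10⁻¹⁰ × 3.82×10⁻⁴ / (5.60 × 8.85×10⁻¹²) = 2.47×10⁻³ m².

24.7 cm²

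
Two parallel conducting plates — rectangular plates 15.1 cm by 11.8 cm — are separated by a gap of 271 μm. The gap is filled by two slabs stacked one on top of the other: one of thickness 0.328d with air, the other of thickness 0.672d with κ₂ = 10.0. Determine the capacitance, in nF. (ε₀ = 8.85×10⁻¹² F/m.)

A = 15.1 × 11.8 cm² = 1.78×10⁻² m².
Stacked slabs ⇒ two capacitors in series, each with the full plate area.
C₁ = κ₁ε₀A/d₁ = 1.00 × 8.85×10⁻¹² × 1.78×10⁻² / 8.89×10⁻⁵ = 1.77×10⁻⁹ F.
C₂ = κ₂ε₀A/d₂ = 10.0 × 8.85×10⁻¹² × 1.78×10⁻² / 1.82×10⁻⁴ = 8.66×10⁻⁹ F.
C = (1/C₁ + 1/C₂)⁻¹ = 1.47×10⁻⁹ F.

1.47 nF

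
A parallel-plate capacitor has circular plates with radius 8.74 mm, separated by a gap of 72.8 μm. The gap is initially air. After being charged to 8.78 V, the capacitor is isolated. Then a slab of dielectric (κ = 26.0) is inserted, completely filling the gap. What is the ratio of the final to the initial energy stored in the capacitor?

0.0385

Isolated ⇒ Q is held fixed.
C₂ = 26.0 C₁ and U = Q²/(2C), so U₂/U₁ = C₁/C₂ = 0.0385.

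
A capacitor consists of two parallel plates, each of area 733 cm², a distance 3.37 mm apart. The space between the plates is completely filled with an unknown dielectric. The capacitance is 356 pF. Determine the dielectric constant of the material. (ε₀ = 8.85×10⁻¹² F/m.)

A = 733 cm² = 7.33×10⁻² m².
κ = Cd/(ε₀A) = 3.56×10⁻¹⁰ × 3.37×10⁻³ / (8.85×10⁻¹² × 7.33×10⁻²) = 1.85.

1.85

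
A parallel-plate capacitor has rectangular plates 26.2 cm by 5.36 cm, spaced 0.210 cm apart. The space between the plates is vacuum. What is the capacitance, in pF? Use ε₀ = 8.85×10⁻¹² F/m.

59.2 pF

A = 26.2 × 5.36 cm² = 1.40×10⁻² m².
C = ε₀A/d = 8.85×10⁻¹² × 1.40×10⁻² / 2.10×10⁻³ = 5.92×10⁻¹¹ F.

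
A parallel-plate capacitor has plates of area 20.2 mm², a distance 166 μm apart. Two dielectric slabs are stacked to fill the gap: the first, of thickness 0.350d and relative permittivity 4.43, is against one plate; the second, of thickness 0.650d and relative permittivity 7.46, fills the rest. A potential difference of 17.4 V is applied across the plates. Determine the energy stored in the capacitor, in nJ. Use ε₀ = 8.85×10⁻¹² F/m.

0.981 nJ

A = 20.2 mm² = 2.02×10⁻⁵ m².
Stacked slabs ⇒ two capacitors in series, each with the full plate area.
C₁ = κ₁ε₀A/d₁ = 4.43 × 8.85×10⁻¹² × 2.02×10⁻⁵ / 5.81×10⁻⁵ = 1.36×10⁻¹¹ F.
C₂ = κ₂ε₀A/d₂ = 7.46 × 8.85×10⁻¹² × 2.02×10⁻⁵ / 1.08×10⁻⁴ = 1.24×10⁻¹¹ F.
C = (1/C₁ + 1/C₂)⁻¹ = 6.48×10⁻¹² F.
U = ½CV² = ½ × 6.48×10⁻¹² × (17.4)² = 9.81×10⁻¹⁰ J.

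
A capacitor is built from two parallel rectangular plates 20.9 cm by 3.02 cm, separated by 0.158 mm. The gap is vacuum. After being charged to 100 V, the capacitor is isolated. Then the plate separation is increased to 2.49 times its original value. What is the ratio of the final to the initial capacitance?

C = ε₀A/d scales as 1/d, so C₂/C₁ = d₁/d₂ = 1/2.49 = 0.402.

C₂/C₁ ≈ 0.402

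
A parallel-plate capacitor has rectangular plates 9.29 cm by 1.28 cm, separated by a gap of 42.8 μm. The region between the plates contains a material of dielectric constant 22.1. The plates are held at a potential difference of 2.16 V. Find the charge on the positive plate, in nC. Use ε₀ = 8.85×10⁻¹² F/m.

A = 9.29 × 1.28 cm² = 1.19×10⁻³ m².
C = κε₀A/d = 22.1 × 8.85×10⁻¹² × 1.19×10⁻³ / 4.28×10⁻⁵ = 5.43×10⁻⁹ F.
Q = CV = 5.43×10⁻⁹ × 2.16 = 1.17×10⁻⁸ C.

Q ≈ 11.7 nC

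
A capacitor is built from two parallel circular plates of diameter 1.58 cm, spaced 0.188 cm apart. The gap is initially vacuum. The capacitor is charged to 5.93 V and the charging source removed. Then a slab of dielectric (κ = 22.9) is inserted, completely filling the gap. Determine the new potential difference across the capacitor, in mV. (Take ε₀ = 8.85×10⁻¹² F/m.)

A = π(1.58/2 cm)² = 1.96×10⁻⁴ m².
Initially C₁ = ε₀A/d = 8.85×10⁻¹² × 1.96×10⁻⁴ / 1.88×10⁻³ = 9.23×10⁻¹³ F.
V₁ = 5.93 V.
Isolated ⇒ Q is held fixed. C₂ = 22.9 C₁ and V = Q/C, so V₂/V₁ = C₁/C₂ = 0.0437.
V₂ = 0.0437 × 5.93 = 0.259 V.

V ≈ 259 mV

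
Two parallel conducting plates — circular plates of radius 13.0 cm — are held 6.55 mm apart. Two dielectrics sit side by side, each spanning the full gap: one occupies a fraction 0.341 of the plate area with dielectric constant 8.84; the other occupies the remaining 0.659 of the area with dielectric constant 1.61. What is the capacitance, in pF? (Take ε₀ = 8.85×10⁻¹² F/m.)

A = π(13.0 cm)² = 5.31×10⁻² m².
Side-by-side slabs ⇒ two capacitors in parallel, each spanning the full gap.
C₁ = κ₁ε₀A₁/d = 8.84 × 8.85×10⁻¹² × 1.81×10⁻² / 6.55×10⁻³ = 2.16×10⁻¹⁰ F.
C₂ = κ₂ε₀A₂/d = 1.61 × 8.85×10⁻¹² × 3.50×10⁻² / 6.55×10⁻³ = 7.61×10⁻¹¹ F.
C = C₁ + C₂ = 2.92×10⁻¹⁰ F.

C ≈ 292 pF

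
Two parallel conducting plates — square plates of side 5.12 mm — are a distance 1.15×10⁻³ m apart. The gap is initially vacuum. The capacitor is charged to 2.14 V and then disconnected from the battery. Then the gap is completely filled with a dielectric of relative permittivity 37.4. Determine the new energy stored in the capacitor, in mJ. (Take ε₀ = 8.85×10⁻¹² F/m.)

A = (5.12 mm)² = 2.62×10⁻⁵ m².
Initially C₁ = ε₀A/d = 8.85×10⁻¹² × 2.62×10⁻⁵ / 1.15×10⁻³ = 2.02×10⁻¹³ F.
U₁ = 4.62×10⁻¹³ J.
Isolated ⇒ Q is held fixed. C₂ = 37.4 C₁ and U = Q²/(2C), so U₂/U₁ = C₁/C₂ = 0.0267.
U₂ = 0.0267 × 4.62×10⁻¹³ = 1.24×10⁻¹⁴ J.

1.24×10⁻¹¹ mJ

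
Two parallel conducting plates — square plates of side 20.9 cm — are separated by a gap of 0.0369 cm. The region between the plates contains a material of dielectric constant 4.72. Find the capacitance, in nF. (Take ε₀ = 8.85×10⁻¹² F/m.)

C ≈ 4.94 nF

A = (20.9 cm)² = 4.37×10⁻² m².
C = κε₀A/d = 4.72 × 8.85×10⁻¹² × 4.37×10⁻² / 3.69×10⁻⁴ = 4.94×10⁻⁹ F.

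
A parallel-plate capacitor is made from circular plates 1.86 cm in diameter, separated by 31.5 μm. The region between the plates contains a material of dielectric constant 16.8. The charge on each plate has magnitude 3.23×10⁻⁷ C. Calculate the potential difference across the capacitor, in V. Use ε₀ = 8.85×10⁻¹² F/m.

252 V

A = π(1.86/2 cm)² = 2.72×10⁻⁴ m².
C = κε₀A/d = 16.8 × 8.85×10⁻¹² × 2.72×10⁻⁴ / 3.15×10⁻⁵ = 1.28×10⁻⁹ F.
V = Q/C = 3.23×10⁻⁷ / 1.28×10⁻⁹ = 2.52×10² V.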